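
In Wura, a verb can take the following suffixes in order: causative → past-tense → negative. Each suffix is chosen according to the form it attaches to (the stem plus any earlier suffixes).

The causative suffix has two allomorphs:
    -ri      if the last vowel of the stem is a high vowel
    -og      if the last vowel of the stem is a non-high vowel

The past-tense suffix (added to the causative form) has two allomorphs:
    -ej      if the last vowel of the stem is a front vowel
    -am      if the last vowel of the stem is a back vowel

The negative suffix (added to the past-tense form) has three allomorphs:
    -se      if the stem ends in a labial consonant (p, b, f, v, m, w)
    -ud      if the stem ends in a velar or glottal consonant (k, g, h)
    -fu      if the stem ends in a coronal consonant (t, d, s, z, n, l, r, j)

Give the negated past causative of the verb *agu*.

*agu* — last vowel /u/ (a high vowel) → -ri → *aguri*.
The causative form *aguri*: last vowel = /i/, a front vowel → -ej → *aguriej*.
Since the final consonant of the past-tense form *aguriej* is /j/ (coronal), it takes -fu, giving *aguriejfu*.

aguriejfu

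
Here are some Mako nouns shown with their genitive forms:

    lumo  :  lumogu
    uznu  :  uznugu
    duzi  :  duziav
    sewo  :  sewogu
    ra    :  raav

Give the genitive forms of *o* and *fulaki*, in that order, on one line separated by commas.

The alternation tracks the last vowel of the stem — -gu when the last vowel of the stem is a rounded vowel (*lumo*, *uznu*, *sewo*); -av when the last vowel of the stem is an unrounded vowel (*duzi*, *ra*).
*o* — last vowel /o/ (a rounded vowel) → -gu → *ogu*.
*fulaki* — last vowel /i/ (an unrounded vowel) → -av → *fulakiav*.

ogu, fulakiav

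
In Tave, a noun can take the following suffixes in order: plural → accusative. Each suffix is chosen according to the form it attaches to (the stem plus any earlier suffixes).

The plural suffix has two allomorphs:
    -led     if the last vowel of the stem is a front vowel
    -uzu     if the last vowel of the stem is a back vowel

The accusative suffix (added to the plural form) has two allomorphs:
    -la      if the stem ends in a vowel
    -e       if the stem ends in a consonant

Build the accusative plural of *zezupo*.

*zezupo* — last vowel /o/ (a back vowel) → -uzu → *zezupouzu*.
The plural form *zezupouzu* — final sound /u/ (a vowel) → -la → *zezupouzula*.

zezupouzula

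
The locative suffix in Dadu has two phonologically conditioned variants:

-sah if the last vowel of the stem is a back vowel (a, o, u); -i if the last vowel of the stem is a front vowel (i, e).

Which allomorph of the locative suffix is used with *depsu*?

-sah

Since the last vowel of *depsu* is /u/ (a back vowel), it takes -sah.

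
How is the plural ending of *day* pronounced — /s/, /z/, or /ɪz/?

The stem *day* ends in a voiced non-sibilant sound.
The plural suffix surfaces as /ɪz/ after sibilants, /s/ after other voiceless consonants, and /z/ after other voiced sounds.
So the plural -s on *day* is pronounced /z/.

/z/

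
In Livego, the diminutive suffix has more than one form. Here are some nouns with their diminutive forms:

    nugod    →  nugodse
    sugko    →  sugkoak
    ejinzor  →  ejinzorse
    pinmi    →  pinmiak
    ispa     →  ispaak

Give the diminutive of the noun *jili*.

jiliak

Looking at the final sound of each stem: -se when the stem ends in a consonant (*nugod*, *ejinzor*); -ak when the stem ends in a vowel (*sugko*, *pinmi*, *ispa*).
The final sound of *jili* is /i/, which is a vowel, so the suffix is -ak, giving *jiliak*.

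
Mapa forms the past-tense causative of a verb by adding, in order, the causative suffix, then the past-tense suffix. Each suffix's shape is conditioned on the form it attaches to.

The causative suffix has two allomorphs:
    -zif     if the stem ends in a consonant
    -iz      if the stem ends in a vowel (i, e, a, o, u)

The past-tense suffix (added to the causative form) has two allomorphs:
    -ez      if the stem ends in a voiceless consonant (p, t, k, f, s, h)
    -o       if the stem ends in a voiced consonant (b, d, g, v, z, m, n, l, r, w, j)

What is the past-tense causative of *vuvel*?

vuvelzifez

*vuvel*: final sound = /l/, a consonant → -zif → *vuvelzif*.
The final consonant of the causative form *vuvelzif* is /f/, which is voiceless, so the past-tense suffix is -ez, giving *vuvelzifez*.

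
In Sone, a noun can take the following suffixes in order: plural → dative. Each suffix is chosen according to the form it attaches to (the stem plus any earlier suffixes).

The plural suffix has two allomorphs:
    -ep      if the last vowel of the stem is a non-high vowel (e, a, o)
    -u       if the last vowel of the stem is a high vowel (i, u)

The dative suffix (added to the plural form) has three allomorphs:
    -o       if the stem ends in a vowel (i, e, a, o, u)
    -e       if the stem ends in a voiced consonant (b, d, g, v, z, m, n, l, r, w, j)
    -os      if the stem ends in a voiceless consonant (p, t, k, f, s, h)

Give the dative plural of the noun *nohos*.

Since the last vowel of *nohos* is /o/ (a non-high vowel), it takes -ep, giving *nohosep*.
Since the final sound of the plural form *nohosep* is /p/ (a voiceless consonant), it takes -os, giving *nohosepos*.

nohosepos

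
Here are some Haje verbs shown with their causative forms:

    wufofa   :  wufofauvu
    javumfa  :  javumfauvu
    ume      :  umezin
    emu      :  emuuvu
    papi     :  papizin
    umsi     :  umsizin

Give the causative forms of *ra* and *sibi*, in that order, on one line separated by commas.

The alternation tracks the last vowel of the stem — -zin when the last vowel of the stem is a front vowel (*ume*, *papi*, *umsi*); -uvu when the last vowel of the stem is a back vowel (*wufofa*, *javumfa*, *emu*).
The last vowel of *ra* is /a/, which is a back vowel, so the suffix is -uvu, giving *rauvu*.
*sibi* — last vowel /i/ (a front vowel) → -zin → *sibizin*.

rauvu, sibizin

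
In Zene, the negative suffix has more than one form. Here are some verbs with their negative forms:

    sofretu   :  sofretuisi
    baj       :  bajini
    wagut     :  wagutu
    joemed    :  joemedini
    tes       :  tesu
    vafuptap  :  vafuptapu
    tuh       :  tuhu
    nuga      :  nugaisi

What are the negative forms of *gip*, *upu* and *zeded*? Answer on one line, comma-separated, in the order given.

gipu, upuisi, zededini

The alternation tracks the final sound of the stem — -u when the stem ends in a voiceless consonant (*wagut*, *tes*, *vafuptap*, *tuh*); -ini when the stem ends in a voiced consonant (*baj*, *joemed*); -isi when the stem ends in a vowel (*sofretu*, *nuga*).
*gip*: final sound = /p/, a voiceless consonant → -u → *gipu*.
*upu* — final sound /u/ (a vowel) → -isi → *upuisi*.
*zeded*: final sound = /d/, a voiced consonant → -ini → *zededini*.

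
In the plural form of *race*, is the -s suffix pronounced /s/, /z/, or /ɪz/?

The stem *race* ends in a sibilant (/s, z, ʃ, ʒ, tʃ, dʒ/).
The plural suffix surfaces as /ɪz/ after sibilants, /s/ after other voiceless consonants, and /z/ after other voiced sounds.
So the plural -s on *race* is pronounced /ɪz/.

/ɪz/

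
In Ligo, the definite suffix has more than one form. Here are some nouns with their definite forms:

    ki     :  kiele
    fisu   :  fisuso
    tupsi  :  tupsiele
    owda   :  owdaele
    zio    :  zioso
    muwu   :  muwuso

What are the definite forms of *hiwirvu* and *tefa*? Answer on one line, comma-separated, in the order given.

hiwirvuso, tefaele

The alternation tracks the last vowel of the stem — -so when the last vowel of the stem is a rounded vowel (*fisu*, *zio*, *muwu*); -ele when the last vowel of the stem is an unrounded vowel (*ki*, *tupsi*, *owda*).
*hiwirvu* — last vowel /u/ (a rounded vowel) → -so → *hiwirvuso*.
The last vowel of *tefa* is /a/, which is an unrounded vowel, so the suffix is -ele, giving *tefaele*.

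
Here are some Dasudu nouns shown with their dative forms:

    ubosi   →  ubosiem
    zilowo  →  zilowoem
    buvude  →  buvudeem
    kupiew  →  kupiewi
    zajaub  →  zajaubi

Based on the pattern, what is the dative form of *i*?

Looking at the final sound of each stem: -i when the stem ends in a consonant (*kupiew*, *zajaub*); -em when the stem ends in a vowel (*ubosi*, *zilowo*, *buvude*).
*i*: final sound = /i/, a vowel → -em → *iem*.

iem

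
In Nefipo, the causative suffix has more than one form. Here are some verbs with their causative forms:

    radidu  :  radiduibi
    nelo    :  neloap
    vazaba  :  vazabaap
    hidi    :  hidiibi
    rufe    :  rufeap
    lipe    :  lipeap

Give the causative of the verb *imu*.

imuibi

Looking at the last vowel of each stem: -ibi when the last vowel of the stem is a high vowel (*radidu*, *hidi*); -ap when the last vowel of the stem is a non-high vowel (*nelo*, *vazaba*, *rufe*, *lipe*).
The last vowel of *imu* is /u/, which is a high vowel, so the suffix is -ibi, giving *imuibi*.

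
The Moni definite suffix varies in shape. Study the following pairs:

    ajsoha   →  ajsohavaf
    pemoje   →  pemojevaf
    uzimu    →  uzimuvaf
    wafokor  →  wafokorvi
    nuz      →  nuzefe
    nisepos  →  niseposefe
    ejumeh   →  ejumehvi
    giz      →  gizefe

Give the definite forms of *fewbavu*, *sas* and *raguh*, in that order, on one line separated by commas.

Looking at the final sound of each stem: -efe when the stem ends in a sibilant (*nuz*, *nisepos*, *giz*); -vi when the stem ends in a non-sibilant consonant (*wafokor*, *ejumeh*); -vaf when the stem ends in a vowel (*ajsoha*, *pemoje*, *uzimu*).
*fewbavu* — final sound /u/ (a vowel) → -vaf → *fewbavuvaf*.
*sas*: final sound = /s/, a sibilant → -efe → *sasefe*.
Since the final sound of *raguh* is /h/ (a non-sibilant consonant), it takes -vi, giving *raguhvi*.

fewbavuvaf, sasefe, raguhvi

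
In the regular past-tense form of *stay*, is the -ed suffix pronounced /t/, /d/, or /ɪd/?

/d/

The stem *stay* ends in a voiced sound other than /d/.
The -ed suffix is realized as /ɪd/ after /t, d/; as /t/ after other voiceless consonants; and as /d/ after other voiced sounds.
So -ed on *stay* is pronounced /d/.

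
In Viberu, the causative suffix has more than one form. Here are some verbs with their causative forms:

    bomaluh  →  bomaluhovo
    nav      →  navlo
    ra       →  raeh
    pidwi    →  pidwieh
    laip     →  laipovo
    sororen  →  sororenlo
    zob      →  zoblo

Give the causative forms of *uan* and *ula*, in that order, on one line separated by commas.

The suffix is conditioned by the final sound: -ovo when the stem ends in a voiceless consonant (*bomaluh*, *laip*); -lo when the stem ends in a voiced consonant (*nav*, *sororen*, *zob*); -eh when the stem ends in a vowel (*ra*, *pidwi*).
*uan*: final sound = /n/, a voiced consonant → -lo → *uanlo*.
*ula* — final sound /a/ (a vowel) → -eh → *ulaeh*.

uanlo, ulaeh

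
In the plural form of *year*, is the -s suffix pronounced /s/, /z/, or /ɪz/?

/z/

The stem *year* ends in a voiced non-sibilant sound.
The plural suffix surfaces as /ɪz/ after sibilants, /s/ after other voiceless consonants, and /z/ after other voiced sounds.
So the plural -s on *year* is pronounced /z/.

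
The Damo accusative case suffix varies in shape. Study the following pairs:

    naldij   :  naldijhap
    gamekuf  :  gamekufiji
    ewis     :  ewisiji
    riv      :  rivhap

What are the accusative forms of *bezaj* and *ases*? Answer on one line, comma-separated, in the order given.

The pattern is voicing of the final consonant: -iji when the stem ends in a voiceless consonant (*gamekuf*, *ewis*); -hap when the stem ends in a voiced consonant (*naldij*, *riv*).
Since the final consonant of *bezaj* is /j/ (voiced), it takes -hap, giving *bezajhap*.
*ases*: final consonant = /s/, voiceless → -iji → *asesiji*.

bezajhap, asesiji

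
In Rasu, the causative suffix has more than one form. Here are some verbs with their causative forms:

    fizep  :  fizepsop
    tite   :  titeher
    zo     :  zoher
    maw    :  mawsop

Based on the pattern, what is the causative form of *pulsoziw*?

Looking at the final sound of each stem: -sop when the stem ends in a consonant (*fizep*, *maw*); -her when the stem ends in a vowel (*tite*, *zo*).
Since the final sound of *pulsoziw* is /w/ (a consonant), it takes -sop, giving *pulsoziwsop*.

pulsoziwsop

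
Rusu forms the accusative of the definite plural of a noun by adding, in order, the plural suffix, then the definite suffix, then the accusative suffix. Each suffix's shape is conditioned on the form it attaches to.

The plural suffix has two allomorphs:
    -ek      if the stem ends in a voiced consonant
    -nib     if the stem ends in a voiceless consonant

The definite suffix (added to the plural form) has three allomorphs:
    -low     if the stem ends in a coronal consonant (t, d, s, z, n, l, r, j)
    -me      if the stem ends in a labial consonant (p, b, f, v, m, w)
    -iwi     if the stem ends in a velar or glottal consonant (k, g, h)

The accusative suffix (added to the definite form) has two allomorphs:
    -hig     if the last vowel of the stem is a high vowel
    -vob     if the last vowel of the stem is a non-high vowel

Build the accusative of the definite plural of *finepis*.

finepisnibmevob

*finepis*: final consonant = /s/, voiceless → -nib → *finepisnib*.
The plural form *finepisnib* — final consonant /b/ (labial) → -me → *finepisnibme*.
The definite form *finepisnibme* — last vowel /e/ (a non-high vowel) → -vob → *finepisnibmevob*.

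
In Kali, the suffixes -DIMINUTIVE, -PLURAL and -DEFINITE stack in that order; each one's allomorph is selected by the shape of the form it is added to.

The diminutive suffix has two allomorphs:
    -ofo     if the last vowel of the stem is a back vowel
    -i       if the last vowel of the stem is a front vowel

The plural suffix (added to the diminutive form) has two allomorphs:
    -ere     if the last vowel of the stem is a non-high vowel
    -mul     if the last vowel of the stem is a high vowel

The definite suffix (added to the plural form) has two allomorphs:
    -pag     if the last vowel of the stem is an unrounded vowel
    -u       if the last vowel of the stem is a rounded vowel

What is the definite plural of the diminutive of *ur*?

urofoerepag

*ur* — last vowel /u/ (a back vowel) → -ofo → *urofo*.
The last vowel of the diminutive form *urofo* is /o/, which is a non-high vowel, so the plural suffix is -ere, giving *urofoere*.
Since the last vowel of the plural form *urofoere* is /e/ (an unrounded vowel), it takes -pag, giving *urofoerepag*.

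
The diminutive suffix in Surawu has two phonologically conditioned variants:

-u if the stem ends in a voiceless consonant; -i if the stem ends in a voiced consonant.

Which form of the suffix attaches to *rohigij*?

-i

*rohigij* — final consonant /j/ (voiced) → -i.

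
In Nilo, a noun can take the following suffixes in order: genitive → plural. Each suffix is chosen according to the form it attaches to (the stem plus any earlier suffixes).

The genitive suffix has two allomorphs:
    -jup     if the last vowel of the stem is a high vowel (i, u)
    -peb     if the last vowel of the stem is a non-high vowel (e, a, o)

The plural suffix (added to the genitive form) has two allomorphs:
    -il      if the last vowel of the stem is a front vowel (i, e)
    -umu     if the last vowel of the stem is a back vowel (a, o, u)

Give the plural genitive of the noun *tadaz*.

*tadaz* — last vowel /a/ (a non-high vowel) → -peb → *tadazpeb*.
The genitive form *tadazpeb*: last vowel = /e/, a front vowel → -il → *tadazpebil*.

tadazpebil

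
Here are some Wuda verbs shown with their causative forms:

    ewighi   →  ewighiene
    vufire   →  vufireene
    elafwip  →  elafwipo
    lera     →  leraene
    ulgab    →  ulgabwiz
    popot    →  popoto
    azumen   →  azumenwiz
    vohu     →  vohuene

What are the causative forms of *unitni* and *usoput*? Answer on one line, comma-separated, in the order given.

The pattern is voicing of the final sound: -o when the stem ends in a voiceless consonant (*elafwip*, *popot*); -wiz when the stem ends in a voiced consonant (*ulgab*, *azumen*); -ene when the stem ends in a vowel (*ewighi*, *vufire*, *lera*, *vohu*).
The final sound of *unitni* is /i/, which is a vowel, so the suffix is -ene, giving *unitniene*.
The final sound of *usoput* is /t/, which is a voiceless consonant, so the suffix is -o, giving *usoputo*.

unitniene, usoputo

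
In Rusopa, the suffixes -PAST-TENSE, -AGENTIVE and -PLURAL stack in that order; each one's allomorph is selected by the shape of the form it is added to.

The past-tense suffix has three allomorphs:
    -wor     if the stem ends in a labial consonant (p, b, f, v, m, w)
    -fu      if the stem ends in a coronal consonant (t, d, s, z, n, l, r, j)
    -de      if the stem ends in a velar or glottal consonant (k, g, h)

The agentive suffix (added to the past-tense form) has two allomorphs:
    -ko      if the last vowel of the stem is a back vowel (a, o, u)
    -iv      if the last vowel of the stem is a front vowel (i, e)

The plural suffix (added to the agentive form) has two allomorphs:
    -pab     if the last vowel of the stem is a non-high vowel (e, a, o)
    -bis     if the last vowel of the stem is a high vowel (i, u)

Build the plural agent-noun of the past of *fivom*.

fivomworkopab

Since the final consonant of *fivom* is /m/ (labial), it takes -wor, giving *fivomwor*.
The last vowel of the past-tense form *fivomwor* is /o/, which is a back vowel, so the agentive suffix is -ko, giving *fivomworko*.
Since the last vowel of the agentive form *fivomworko* is /o/ (a non-high vowel), it takes -pab, giving *fivomworkopab*.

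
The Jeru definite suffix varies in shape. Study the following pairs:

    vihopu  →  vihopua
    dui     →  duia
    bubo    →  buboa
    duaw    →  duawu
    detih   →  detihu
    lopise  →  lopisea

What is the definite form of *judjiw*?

judjiwu

Looking at the final sound of each stem: -u when the stem ends in a consonant (*duaw*, *detih*); -a when the stem ends in a vowel (*vihopu*, *dui*, *bubo*, *lopise*).
*judjiw*: final sound = /w/, a consonant → -u → *judjiwu*.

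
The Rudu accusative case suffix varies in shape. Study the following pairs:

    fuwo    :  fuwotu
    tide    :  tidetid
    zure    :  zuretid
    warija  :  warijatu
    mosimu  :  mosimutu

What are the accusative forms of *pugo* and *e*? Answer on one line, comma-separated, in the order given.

The alternation tracks the last vowel of the stem — -tid when the last vowel of the stem is a front vowel (*tide*, *zure*); -tu when the last vowel of the stem is a back vowel (*fuwo*, *warija*, *mosimu*).
The last vowel of *pugo* is /o/, which is a back vowel, so the suffix is -tu, giving *pugotu*.
Since the last vowel of *e* is /e/ (a front vowel), it takes -tid, giving *etid*.

pugotu, etid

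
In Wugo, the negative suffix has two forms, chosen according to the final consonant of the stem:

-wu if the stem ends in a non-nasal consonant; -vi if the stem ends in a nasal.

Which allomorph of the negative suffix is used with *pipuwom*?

-vi

Since the final consonant of *pipuwom* is /m/ (a nasal), it takes -vi.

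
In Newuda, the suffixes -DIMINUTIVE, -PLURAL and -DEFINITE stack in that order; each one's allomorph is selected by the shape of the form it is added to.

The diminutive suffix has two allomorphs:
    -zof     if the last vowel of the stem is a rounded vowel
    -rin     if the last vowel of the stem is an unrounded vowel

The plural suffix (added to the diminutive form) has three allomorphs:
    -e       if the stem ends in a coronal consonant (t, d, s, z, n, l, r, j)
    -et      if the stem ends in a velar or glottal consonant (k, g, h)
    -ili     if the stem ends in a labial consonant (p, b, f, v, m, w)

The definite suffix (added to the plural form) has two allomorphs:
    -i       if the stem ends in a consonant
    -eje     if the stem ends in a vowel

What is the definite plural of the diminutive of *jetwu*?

*jetwu*: last vowel = /u/, a rounded vowel → -zof → *jetwuzof*.
The diminutive form *jetwuzof* — final consonant /f/ (labial) → -ili → *jetwuzofili*.
The plural form *jetwuzofili*: final sound = /i/, a vowel → -eje → *jetwuzofilieje*.

jetwuzofilieje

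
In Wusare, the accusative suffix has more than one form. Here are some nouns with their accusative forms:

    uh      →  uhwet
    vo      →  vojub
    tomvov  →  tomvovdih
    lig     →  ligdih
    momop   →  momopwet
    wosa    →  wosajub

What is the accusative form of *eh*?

The alternation tracks the final sound of the stem — -wet when the stem ends in a voiceless consonant (*uh*, *momop*); -dih when the stem ends in a voiced consonant (*tomvov*, *lig*); -jub when the stem ends in a vowel (*vo*, *wosa*).
*eh*: final sound = /h/, a voiceless consonant → -wet → *ehwet*.

ehwet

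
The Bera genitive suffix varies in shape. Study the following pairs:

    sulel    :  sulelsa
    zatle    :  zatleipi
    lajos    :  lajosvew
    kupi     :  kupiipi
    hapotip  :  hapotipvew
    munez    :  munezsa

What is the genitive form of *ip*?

The pattern is voicing of the final sound: -vew when the stem ends in a voiceless consonant (*lajos*, *hapotip*); -sa when the stem ends in a voiced consonant (*sulel*, *munez*); -ipi when the stem ends in a vowel (*zatle*, *kupi*).
*ip*: final sound = /p/, a voiceless consonant → -vew → *ipvew*.

ipvew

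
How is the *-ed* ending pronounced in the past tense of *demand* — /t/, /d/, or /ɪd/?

/ɪd/

The stem *demand* ends in /t/ or /d/.
The -ed suffix is realized as /ɪd/ after /t, d/; as /t/ after other voiceless consonants; and as /d/ after other voiced sounds.
So -ed on *demand* is pronounced /ɪd/.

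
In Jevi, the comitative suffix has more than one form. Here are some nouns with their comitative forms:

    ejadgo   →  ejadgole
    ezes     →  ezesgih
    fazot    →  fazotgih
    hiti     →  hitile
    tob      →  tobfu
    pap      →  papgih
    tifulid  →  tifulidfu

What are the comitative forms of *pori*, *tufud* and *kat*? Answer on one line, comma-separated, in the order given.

porile, tufudfu, katgih

The alternation tracks the final sound of the stem — -gih when the stem ends in a voiceless consonant (*ezes*, *fazot*, *pap*); -fu when the stem ends in a voiced consonant (*tob*, *tifulid*); -le when the stem ends in a vowel (*ejadgo*, *hiti*).
Since the final sound of *pori* is /i/ (a vowel), it takes -le, giving *porile*.
*tufud*: final sound = /d/, a voiced consonant → -fu → *tufudfu*.
Since the final sound of *kat* is /t/ (a voiceless consonant), it takes -gih, giving *katgih*.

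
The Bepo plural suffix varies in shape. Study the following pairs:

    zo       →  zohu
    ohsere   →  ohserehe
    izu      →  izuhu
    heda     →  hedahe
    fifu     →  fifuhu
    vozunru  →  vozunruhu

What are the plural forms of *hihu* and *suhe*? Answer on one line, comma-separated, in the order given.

The alternation tracks the last vowel of the stem — -hu when the last vowel of the stem is a rounded vowel (*zo*, *izu*, *fifu*, *vozunru*); -he when the last vowel of the stem is an unrounded vowel (*ohsere*, *heda*).
*hihu*: last vowel = /u/, a rounded vowel → -hu → *hihuhu*.
*suhe* — last vowel /e/ (an unrounded vowel) → -he → *suhehe*.

hihuhu, suhehe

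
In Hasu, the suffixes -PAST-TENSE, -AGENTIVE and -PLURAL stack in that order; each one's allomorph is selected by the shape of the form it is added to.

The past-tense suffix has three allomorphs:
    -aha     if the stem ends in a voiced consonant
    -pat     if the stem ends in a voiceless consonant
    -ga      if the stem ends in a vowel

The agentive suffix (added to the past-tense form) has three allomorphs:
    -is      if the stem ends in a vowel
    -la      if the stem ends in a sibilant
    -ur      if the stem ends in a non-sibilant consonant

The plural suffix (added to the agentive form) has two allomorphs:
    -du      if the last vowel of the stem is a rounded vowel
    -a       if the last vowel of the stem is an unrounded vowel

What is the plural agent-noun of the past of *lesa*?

*lesa*: final sound = /a/, a vowel → -ga → *lesaga*.
The past-tense form *lesaga*: final sound = /a/, a vowel → -is → *lesagais*.
Since the last vowel of the agentive form *lesagais* is /i/ (an unrounded vowel), it takes -a, giving *lesagaisa*.

lesagaisa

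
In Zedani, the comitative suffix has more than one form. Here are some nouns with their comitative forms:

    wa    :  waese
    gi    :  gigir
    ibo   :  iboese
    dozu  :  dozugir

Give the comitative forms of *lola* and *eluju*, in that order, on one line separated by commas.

The suffix is conditioned by the last vowel: -gir when the last vowel of the stem is a high vowel (*gi*, *dozu*); -ese when the last vowel of the stem is a non-high vowel (*wa*, *ibo*).
Since the last vowel of *lola* is /a/ (a non-high vowel), it takes -ese, giving *lolaese*.
*eluju* — last vowel /u/ (a high vowel) → -gir → *elujugir*.

lolaese, elujugir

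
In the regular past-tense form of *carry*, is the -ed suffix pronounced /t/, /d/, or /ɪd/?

/d/

The stem *carry* ends in a voiced sound other than /d/.
The -ed suffix is realized as /ɪd/ after /t, d/; as /t/ after other voiceless consonants; and as /d/ after other voiced sounds.
So -ed on *carry* is pronounced /d/.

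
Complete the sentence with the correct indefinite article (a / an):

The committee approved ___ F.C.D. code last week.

an

The indefinite article is chosen by the initial *sound* of the following word, not its spelling.
The initialism *F.C.D.* is read letter by letter; the first letter, F, is pronounced /ɛf/, which begins with a vowel sound.
So the article is *an*: The committee approved an F.C.D. code last week.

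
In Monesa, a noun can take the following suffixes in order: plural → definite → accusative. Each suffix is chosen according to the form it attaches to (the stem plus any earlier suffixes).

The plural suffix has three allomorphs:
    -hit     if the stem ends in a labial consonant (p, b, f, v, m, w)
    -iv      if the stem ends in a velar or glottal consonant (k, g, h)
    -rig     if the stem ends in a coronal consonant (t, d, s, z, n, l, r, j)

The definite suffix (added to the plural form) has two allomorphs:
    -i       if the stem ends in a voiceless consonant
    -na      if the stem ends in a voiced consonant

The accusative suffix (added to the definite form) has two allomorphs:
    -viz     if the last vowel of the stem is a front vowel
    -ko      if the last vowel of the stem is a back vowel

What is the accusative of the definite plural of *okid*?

okidrignako

Since the final consonant of *okid* is /d/ (coronal), it takes -rig, giving *okidrig*.
The final consonant of the plural form *okidrig* is /g/, which is voiced, so the definite suffix is -na, giving *okidrigna*.
The last vowel of the definite form *okidrigna* is /a/, which is a back vowel, so the accusative suffix is -ko, giving *okidrignako*.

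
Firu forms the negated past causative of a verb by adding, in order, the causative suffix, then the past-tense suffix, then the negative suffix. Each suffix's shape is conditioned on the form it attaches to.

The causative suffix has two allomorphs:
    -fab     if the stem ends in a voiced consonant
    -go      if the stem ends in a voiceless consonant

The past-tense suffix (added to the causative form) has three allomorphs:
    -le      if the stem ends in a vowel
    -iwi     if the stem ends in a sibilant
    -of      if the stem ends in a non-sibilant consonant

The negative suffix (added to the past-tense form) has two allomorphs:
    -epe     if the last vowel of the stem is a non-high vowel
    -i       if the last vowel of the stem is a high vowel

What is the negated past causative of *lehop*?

*lehop* — final consonant /p/ (voiceless) → -go → *lehopgo*.
Since the final sound of the causative form *lehopgo* is /o/ (a vowel), it takes -le, giving *lehopgole*.
The past-tense form *lehopgole* — last vowel /e/ (a non-high vowel) → -epe → *lehopgoleepe*.

lehopgoleepe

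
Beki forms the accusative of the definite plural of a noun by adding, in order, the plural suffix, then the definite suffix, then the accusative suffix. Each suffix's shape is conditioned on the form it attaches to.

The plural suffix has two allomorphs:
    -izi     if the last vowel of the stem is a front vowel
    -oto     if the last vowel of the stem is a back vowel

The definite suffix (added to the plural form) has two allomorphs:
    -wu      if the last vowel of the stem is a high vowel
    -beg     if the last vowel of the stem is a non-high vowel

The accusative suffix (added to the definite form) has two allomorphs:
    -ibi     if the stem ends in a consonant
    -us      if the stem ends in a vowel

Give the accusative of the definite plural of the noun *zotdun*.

*zotdun*: last vowel = /u/, a back vowel → -oto → *zotdunoto*.
The plural form *zotdunoto* — last vowel /o/ (a non-high vowel) → -beg → *zotdunotobeg*.
Since the final sound of the definite form *zotdunotobeg* is /g/ (a consonant), it takes -ibi, giving *zotdunotobegibi*.

zotdunotobegibi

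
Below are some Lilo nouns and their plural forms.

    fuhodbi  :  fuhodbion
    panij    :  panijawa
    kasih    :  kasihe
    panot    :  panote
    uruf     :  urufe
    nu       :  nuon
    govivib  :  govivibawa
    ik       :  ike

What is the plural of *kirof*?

kirofe

The pattern is voicing of the final sound: -e when the stem ends in a voiceless consonant (*kasih*, *panot*, *uruf*, *ik*); -awa when the stem ends in a voiced consonant (*panij*, *govivib*); -on when the stem ends in a vowel (*fuhodbi*, *nu*).
The final sound of *kirof* is /f/, which is a voiceless consonant, so the suffix is -e, giving *kirofe*.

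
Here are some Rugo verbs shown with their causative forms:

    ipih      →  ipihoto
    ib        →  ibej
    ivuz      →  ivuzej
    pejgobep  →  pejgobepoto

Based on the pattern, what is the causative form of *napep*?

napepoto

The suffix is conditioned by the final consonant: -oto when the stem ends in a voiceless consonant (*ipih*, *pejgobep*); -ej when the stem ends in a voiced consonant (*ib*, *ivuz*).
Since the final consonant of *napep* is /p/ (voiceless), it takes -oto, giving *napepoto*.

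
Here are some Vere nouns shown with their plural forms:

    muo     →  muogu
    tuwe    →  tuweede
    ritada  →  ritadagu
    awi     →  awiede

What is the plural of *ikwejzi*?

ikwejziede

Looking at the last vowel of each stem: -ede when the last vowel of the stem is a front vowel (*tuwe*, *awi*); -gu when the last vowel of the stem is a back vowel (*muo*, *ritada*).
*ikwejzi* — last vowel /i/ (a front vowel) → -ede → *ikwejziede*.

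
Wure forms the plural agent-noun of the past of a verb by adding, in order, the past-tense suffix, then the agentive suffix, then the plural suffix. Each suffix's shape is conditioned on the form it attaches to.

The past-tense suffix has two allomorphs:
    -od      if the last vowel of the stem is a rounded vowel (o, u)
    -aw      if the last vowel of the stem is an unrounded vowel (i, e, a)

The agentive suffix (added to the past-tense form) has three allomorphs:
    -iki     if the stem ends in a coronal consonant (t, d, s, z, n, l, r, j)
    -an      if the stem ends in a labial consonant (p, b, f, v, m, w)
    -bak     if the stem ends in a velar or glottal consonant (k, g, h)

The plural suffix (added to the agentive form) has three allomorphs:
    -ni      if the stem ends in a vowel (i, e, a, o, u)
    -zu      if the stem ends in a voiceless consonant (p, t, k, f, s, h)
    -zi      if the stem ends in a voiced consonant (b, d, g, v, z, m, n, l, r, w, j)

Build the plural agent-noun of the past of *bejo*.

bejoodikini

The last vowel of *bejo* is /o/, which is a rounded vowel, so the past-tense suffix is -od, giving *bejood*.
The past-tense form *bejood*: final consonant = /d/, coronal → -iki → *bejoodiki*.
The agentive form *bejoodiki*: final sound = /i/, a vowel → -ni → *bejoodikini*.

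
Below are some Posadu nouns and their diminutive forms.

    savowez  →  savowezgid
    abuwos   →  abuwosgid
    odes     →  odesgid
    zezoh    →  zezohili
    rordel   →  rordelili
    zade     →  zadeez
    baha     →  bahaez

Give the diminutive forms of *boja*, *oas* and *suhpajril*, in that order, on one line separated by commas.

bojaez, oasgid, suhpajrilili

Looking at the final sound of each stem: -gid when the stem ends in a sibilant (*savowez*, *abuwos*, *odes*); -ili when the stem ends in a non-sibilant consonant (*zezoh*, *rordel*); -ez when the stem ends in a vowel (*zade*, *baha*).
The final sound of *boja* is /a/, which is a vowel, so the suffix is -ez, giving *bojaez*.
The final sound of *oas* is /s/, which is a sibilant, so the suffix is -gid, giving *oasgid*.
*suhpajril*: final sound = /l/, a non-sibilant consonant → -ili → *suhpajrilili*.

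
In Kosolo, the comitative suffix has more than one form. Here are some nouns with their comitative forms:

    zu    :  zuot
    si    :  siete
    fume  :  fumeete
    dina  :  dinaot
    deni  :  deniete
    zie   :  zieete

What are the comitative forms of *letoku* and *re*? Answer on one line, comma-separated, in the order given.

letokuot, reete

The pattern is front/back vowel harmony: -ete when the last vowel of the stem is a front vowel (*si*, *fume*, *deni*, *zie*); -ot when the last vowel of the stem is a back vowel (*zu*, *dina*).
*letoku* — last vowel /u/ (a back vowel) → -ot → *letokuot*.
*re*: last vowel = /e/, a front vowel → -ete → *reete*.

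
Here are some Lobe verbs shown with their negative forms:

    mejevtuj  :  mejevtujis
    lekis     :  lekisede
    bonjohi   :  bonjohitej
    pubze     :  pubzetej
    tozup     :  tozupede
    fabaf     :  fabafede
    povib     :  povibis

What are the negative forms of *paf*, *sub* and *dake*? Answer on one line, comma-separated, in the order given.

Looking at the final sound of each stem: -ede when the stem ends in a voiceless consonant (*lekis*, *tozup*, *fabaf*); -is when the stem ends in a voiced consonant (*mejevtuj*, *povib*); -tej when the stem ends in a vowel (*bonjohi*, *pubze*).
*paf* — final sound /f/ (a voiceless consonant) → -ede → *pafede*.
*sub* — final sound /b/ (a voiced consonant) → -is → *subis*.
*dake* — final sound /e/ (a vowel) → -tej → *daketej*.

pafede, subis, daketej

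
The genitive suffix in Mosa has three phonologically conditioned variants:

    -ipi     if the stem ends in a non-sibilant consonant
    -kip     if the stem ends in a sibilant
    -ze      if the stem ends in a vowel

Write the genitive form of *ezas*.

ezaskip

The final sound of *ezas* is /s/, which is a sibilant, so the suffix is -kip, giving *ezaskip*.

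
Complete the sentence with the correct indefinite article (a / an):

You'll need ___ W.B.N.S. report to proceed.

a

The indefinite article is chosen by the initial *sound* of the following word, not its spelling.
The initialism *W.B.N.S.* is read letter by letter; the first letter, W, is pronounced /ˈdʌbəl.juː/, which begins with a consonant sound.
So the article is *a*: You'll need a W.B.N.S. report to proceed.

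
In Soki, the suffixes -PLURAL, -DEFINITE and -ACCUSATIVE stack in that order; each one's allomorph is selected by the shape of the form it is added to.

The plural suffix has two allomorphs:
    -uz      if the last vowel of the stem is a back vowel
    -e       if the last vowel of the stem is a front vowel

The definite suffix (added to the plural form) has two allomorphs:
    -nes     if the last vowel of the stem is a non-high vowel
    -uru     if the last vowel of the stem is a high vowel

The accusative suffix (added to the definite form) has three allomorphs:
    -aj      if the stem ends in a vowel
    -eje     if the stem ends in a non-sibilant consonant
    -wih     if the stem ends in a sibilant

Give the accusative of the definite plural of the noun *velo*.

velouzuruaj

*velo* — last vowel /o/ (a back vowel) → -uz → *velouz*.
The plural form *velouz* — last vowel /u/ (a high vowel) → -uru → *velouzuru*.
The final sound of the definite form *velouzuru* is /u/, which is a vowel, so the accusative suffix is -aj, giving *velouzuruaj*.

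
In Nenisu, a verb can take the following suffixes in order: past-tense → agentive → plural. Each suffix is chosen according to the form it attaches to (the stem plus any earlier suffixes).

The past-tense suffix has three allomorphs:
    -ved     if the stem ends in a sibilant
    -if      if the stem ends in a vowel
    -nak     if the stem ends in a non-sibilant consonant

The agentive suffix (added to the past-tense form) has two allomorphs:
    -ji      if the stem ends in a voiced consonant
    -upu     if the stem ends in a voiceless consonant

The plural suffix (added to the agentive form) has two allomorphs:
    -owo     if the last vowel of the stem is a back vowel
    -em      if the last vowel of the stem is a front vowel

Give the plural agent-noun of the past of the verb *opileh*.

opilehnakupuowo

*opileh* — final sound /h/ (a non-sibilant consonant) → -nak → *opilehnak*.
The past-tense form *opilehnak*: final consonant = /k/, voiceless → -upu → *opilehnakupu*.
The agentive form *opilehnakupu*: last vowel = /u/, a back vowel → -owo → *opilehnakupuowo*.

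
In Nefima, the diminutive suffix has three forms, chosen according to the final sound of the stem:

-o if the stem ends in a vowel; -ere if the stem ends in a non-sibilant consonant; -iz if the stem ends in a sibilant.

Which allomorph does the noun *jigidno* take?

-o

*jigidno* — final sound /o/ (a vowel) → -o.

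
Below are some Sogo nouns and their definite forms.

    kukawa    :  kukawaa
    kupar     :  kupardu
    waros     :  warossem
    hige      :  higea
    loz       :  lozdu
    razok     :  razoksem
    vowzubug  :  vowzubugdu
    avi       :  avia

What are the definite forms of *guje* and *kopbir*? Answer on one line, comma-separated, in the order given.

The pattern is voicing of the final sound: -sem when the stem ends in a voiceless consonant (*waros*, *razok*); -du when the stem ends in a voiced consonant (*kupar*, *loz*, *vowzubug*); -a when the stem ends in a vowel (*kukawa*, *hige*, *avi*).
*guje* — final sound /e/ (a vowel) → -a → *gujea*.
Since the final sound of *kopbir* is /r/ (a voiced consonant), it takes -du, giving *kopbirdu*.

gujea, kopbirdu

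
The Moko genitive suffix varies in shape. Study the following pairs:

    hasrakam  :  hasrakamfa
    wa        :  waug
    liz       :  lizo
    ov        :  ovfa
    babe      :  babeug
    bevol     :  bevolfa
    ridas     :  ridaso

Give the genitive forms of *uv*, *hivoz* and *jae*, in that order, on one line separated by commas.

The pattern is sibilance of the final sound: -o when the stem ends in a sibilant (*liz*, *ridas*); -fa when the stem ends in a non-sibilant consonant (*hasrakam*, *ov*, *bevol*); -ug when the stem ends in a vowel (*wa*, *babe*).
*uv*: final sound = /v/, a non-sibilant consonant → -fa → *uvfa*.
*hivoz* — final sound /z/ (a sibilant) → -o → *hivozo*.
*jae* — final sound /e/ (a vowel) → -ug → *jaeug*.

uvfa, hivozo, jaeug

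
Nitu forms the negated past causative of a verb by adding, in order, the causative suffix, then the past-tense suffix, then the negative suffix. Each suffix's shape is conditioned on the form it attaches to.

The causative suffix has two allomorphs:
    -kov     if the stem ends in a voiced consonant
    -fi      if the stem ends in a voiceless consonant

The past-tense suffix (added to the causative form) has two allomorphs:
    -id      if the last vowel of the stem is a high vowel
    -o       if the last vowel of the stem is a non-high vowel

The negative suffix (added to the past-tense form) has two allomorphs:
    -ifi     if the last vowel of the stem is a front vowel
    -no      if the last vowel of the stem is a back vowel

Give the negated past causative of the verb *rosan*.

The final consonant of *rosan* is /n/, which is voiced, so the causative suffix is -kov, giving *rosankov*.
The last vowel of the causative form *rosankov* is /o/, which is a non-high vowel, so the past-tense suffix is -o, giving *rosankovo*.
The past-tense form *rosankovo* — last vowel /o/ (a back vowel) → -no → *rosankovono*.

rosankovono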